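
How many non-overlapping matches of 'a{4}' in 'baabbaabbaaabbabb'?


Pattern 'a{4}' matches exactly 4 consecutive a's (greedy, non-overlapping).
String: 'baabbaabbaaabbabb'
Scanning for runs of a's:
  Run at pos 1: 'aa' (length 2) -> 0 match(es)
  Run at pos 5: 'aa' (length 2) -> 0 match(es)
  Run at pos 9: 'aaa' (length 3) -> 0 match(es)
  Run at pos 14: 'a' (length 1) -> 0 match(es)
Matches found: []
Total: 0

0


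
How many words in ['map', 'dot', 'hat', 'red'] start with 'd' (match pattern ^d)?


Pattern ^d anchors to start of word. Check which words begin with 'd':
  'map' -> no
  'dot' -> MATCH (starts with 'd')
  'hat' -> no
  'red' -> no
Matching words: ['dot']
Count: 1

1


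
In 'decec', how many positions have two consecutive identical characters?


Looking for consecutive identical characters in 'decec':
  pos 0-1: 'd' vs 'e' -> different
  pos 1-2: 'e' vs 'c' -> different
  pos 2-3: 'c' vs 'e' -> different
  pos 3-4: 'e' vs 'c' -> different
Consecutive identical pairs: []
Count: 0

0


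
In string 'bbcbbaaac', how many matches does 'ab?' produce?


Pattern 'ab?' matches 'a' optionally followed by 'b'.
String: 'bbcbbaaac'
Scanning left to right for 'a' then checking next char:
  Match 1: 'a' (a not followed by b)
  Match 2: 'a' (a not followed by b)
  Match 3: 'a' (a not followed by b)
Total matches: 3

3


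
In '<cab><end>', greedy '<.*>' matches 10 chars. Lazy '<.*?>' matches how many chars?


Greedy '<.*>' tries to match as MUCH as possible.
Lazy '<.*?>' tries to match as LITTLE as possible.

String: '<cab><end>'
Greedy '<.*>' starts at first '<' and extends to the LAST '>': '<cab><end>' (10 chars)
Lazy '<.*?>' starts at first '<' and stops at the FIRST '>': '<cab>' (5 chars)

5


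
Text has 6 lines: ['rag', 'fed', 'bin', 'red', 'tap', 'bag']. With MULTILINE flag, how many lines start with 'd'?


With MULTILINE flag, ^ matches the start of each line.
Lines: ['rag', 'fed', 'bin', 'red', 'tap', 'bag']
Checking which lines start with 'd':
  Line 1: 'rag' -> no
  Line 2: 'fed' -> no
  Line 3: 'bin' -> no
  Line 4: 'red' -> no
  Line 5: 'tap' -> no
  Line 6: 'bag' -> no
Matching lines: []
Count: 0

0


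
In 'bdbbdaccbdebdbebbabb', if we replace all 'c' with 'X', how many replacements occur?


re.sub('c', 'X', text) replaces every occurrence of 'c' with 'X'.
Text: 'bdbbdaccbdebdbebbabb'
Scanning for 'c':
  pos 6: 'c' -> replacement #1
  pos 7: 'c' -> replacement #2
Total replacements: 2

2


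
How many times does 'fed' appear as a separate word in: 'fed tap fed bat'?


Scanning each word for exact match 'fed':
  Word 1: 'fed' -> MATCH
  Word 2: 'tap' -> no
  Word 3: 'fed' -> MATCH
  Word 4: 'bat' -> no
Total matches: 2

2


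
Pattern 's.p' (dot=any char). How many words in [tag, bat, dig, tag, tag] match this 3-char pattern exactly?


Pattern 's.p' means: starts with 's', any single char, ends with 'p'.
Checking each word (must be exactly 3 chars):
  'tag' (len=3): no
  'bat' (len=3): no
  'dig' (len=3): no
  'tag' (len=3): no
  'tag' (len=3): no
Matching words: []
Total: 0

0


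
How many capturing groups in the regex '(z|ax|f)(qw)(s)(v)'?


To count capturing groups, count each '(' that starts a group.
Pattern: '(z|ax|f)(qw)(s)(v)'
Walking through the pattern:
  Position 0: '(' -> group #1
  Position 8: '(' -> group #2
  Position 12: '(' -> group #3
  Position 15: '(' -> group #4
Total capturing groups: 4

4


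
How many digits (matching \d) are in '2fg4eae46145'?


\d matches any digit 0-9.
Scanning '2fg4eae46145':
  pos 0: '2' -> DIGIT
  pos 3: '4' -> DIGIT
  pos 7: '4' -> DIGIT
  pos 8: '6' -> DIGIT
  pos 9: '1' -> DIGIT
  pos 10: '4' -> DIGIT
  pos 11: '5' -> DIGIT
Digits found: ['2', '4', '4', '6', '1', '4', '5']
Total: 7

7


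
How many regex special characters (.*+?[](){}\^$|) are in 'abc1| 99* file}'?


Regex special characters are: . * + ? [ ] ( ) { } \ ^ $ |
Scanning 'abc1| 99* file}':
  pos 4: '|' -> SPECIAL
  pos 8: '*' -> SPECIAL
  pos 14: '}' -> SPECIAL
Special chars found: ['|', '*', '}']
Total: 3

3


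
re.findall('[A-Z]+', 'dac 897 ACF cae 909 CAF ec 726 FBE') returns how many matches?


Pattern '[A-Z]+' finds one or more uppercase letters.
Text: 'dac 897 ACF cae 909 CAF ec 726 FBE'
Scanning for matches:
  Match 1: 'ACF'
  Match 2: 'CAF'
  Match 3: 'FBE'
Total matches: 3

3


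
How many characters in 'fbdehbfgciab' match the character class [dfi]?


Character class [dfi] matches any of: {d, f, i}
Scanning string 'fbdehbfgciab' character by character:
  pos 0: 'f' -> MATCH
  pos 1: 'b' -> no
  pos 2: 'd' -> MATCH
  pos 3: 'e' -> no
  pos 4: 'h' -> no
  pos 5: 'b' -> no
  pos 6: 'f' -> MATCH
  pos 7: 'g' -> no
  pos 8: 'c' -> no
  pos 9: 'i' -> MATCH
  pos 10: 'a' -> no
  pos 11: 'b' -> no
Total matches: 4

4


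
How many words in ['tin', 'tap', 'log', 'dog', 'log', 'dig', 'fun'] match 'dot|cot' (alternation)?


Alternation 'dot|cot' matches either 'dot' or 'cot'.
Checking each word:
  'tin' -> no
  'tap' -> no
  'log' -> no
  'dog' -> no
  'log' -> no
  'dig' -> no
  'fun' -> no
Matches: []
Count: 0

0


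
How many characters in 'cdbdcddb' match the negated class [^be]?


Negated class [^be] matches any char NOT in {b, e}
Scanning 'cdbdcddb':
  pos 0: 'c' -> MATCH
  pos 1: 'd' -> MATCH
  pos 2: 'b' -> no (excluded)
  pos 3: 'd' -> MATCH
  pos 4: 'c' -> MATCH
  pos 5: 'd' -> MATCH
  pos 6: 'd' -> MATCH
  pos 7: 'b' -> no (excluded)
Total matches: 6

6


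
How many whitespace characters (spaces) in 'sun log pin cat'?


\s matches whitespace characters (spaces, tabs, etc.).
Text: 'sun log pin cat'
This text has 4 words separated by spaces.
Number of spaces = number of words - 1 = 4 - 1 = 3

3


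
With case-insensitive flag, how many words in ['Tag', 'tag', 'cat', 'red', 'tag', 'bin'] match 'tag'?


Case-insensitive matching: compare each word's lowercase form to 'tag'.
  'Tag' -> lower='tag' -> MATCH
  'tag' -> lower='tag' -> MATCH
  'cat' -> lower='cat' -> no
  'red' -> lower='red' -> no
  'tag' -> lower='tag' -> MATCH
  'bin' -> lower='bin' -> no
Matches: ['Tag', 'tag', 'tag']
Count: 3

3


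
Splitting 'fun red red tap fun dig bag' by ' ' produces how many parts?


Splitting by ' ' breaks the string at each occurrence of the separator.
Text: 'fun red red tap fun dig bag'
Parts after split:
  Part 1: 'fun'
  Part 2: 'red'
  Part 3: 'red'
  Part 4: 'tap'
  Part 5: 'fun'
  Part 6: 'dig'
  Part 7: 'bag'
Total parts: 7

7


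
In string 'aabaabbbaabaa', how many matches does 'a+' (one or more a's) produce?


Pattern 'a+' matches one or more consecutive a's.
String: 'aabaabbbaabaa'
Scanning for runs of a:
  Match 1: 'aa' (length 2)
  Match 2: 'aa' (length 2)
  Match 3: 'aa' (length 2)
  Match 4: 'aa' (length 2)
Total matches: 4

4


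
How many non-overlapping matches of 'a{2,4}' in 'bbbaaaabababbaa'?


Pattern 'a{2,4}' matches between 2 and 4 consecutive a's (greedy).
String: 'bbbaaaabababbaa'
Finding runs of a's and applying greedy matching:
  Run at pos 3: 'aaaa' (length 4)
  Run at pos 8: 'a' (length 1)
  Run at pos 10: 'a' (length 1)
  Run at pos 13: 'aa' (length 2)
Matches: ['aaaa', 'aa']
Count: 2

2


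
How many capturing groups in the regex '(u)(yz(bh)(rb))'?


To count capturing groups, count each '(' that starts a group.
Pattern: '(u)(yz(bh)(rb))'
Walking through the pattern:
  Position 0: '(' -> group #1
  Position 3: '(' -> group #2
  Position 6: '(' -> group #3
  Position 10: '(' -> group #4
Total capturing groups: 4

4


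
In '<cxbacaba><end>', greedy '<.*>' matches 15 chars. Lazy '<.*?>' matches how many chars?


Greedy '<.*>' tries to match as MUCH as possible.
Lazy '<.*?>' tries to match as LITTLE as possible.

String: '<cxbacaba><end>'
Greedy '<.*>' starts at first '<' and extends to the LAST '>': '<cxbacaba><end>' (15 chars)
Lazy '<.*?>' starts at first '<' and stops at the FIRST '>': '<cxbacaba>' (10 chars)

10


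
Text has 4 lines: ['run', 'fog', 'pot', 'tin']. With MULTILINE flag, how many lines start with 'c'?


With MULTILINE flag, ^ matches the start of each line.
Lines: ['run', 'fog', 'pot', 'tin']
Checking which lines start with 'c':
  Line 1: 'run' -> no
  Line 2: 'fog' -> no
  Line 3: 'pot' -> no
  Line 4: 'tin' -> no
Matching lines: []
Count: 0

0


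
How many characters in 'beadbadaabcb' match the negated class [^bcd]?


Negated class [^bcd] matches any char NOT in {b, c, d}
Scanning 'beadbadaabcb':
  pos 0: 'b' -> no (excluded)
  pos 1: 'e' -> MATCH
  pos 2: 'a' -> MATCH
  pos 3: 'd' -> no (excluded)
  pos 4: 'b' -> no (excluded)
  pos 5: 'a' -> MATCH
  pos 6: 'd' -> no (excluded)
  pos 7: 'a' -> MATCH
  pos 8: 'a' -> MATCH
  pos 9: 'b' -> no (excluded)
  pos 10: 'c' -> no (excluded)
  pos 11: 'b' -> no (excluded)
Total matches: 5

5


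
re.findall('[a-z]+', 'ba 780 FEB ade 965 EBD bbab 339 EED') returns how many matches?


Pattern '[a-z]+' finds one or more lowercase letters.
Text: 'ba 780 FEB ade 965 EBD bbab 339 EED'
Scanning for matches:
  Match 1: 'ba'
  Match 2: 'ade'
  Match 3: 'bbab'
Total matches: 3

3


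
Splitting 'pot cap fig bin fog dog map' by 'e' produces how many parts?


Splitting by 'e' breaks the string at each occurrence of the separator.
Text: 'pot cap fig bin fog dog map'
Parts after split:
  Part 1: 'pot cap fig bin fog dog map'
Total parts: 1

1


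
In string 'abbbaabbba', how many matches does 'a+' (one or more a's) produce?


Pattern 'a+' matches one or more consecutive a's.
String: 'abbbaabbba'
Scanning for runs of a:
  Match 1: 'a' (length 1)
  Match 2: 'aa' (length 2)
  Match 3: 'a' (length 1)
Total matches: 3

3


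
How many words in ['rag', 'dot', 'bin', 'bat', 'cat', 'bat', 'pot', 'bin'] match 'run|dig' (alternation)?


Alternation 'run|dig' matches either 'run' or 'dig'.
Checking each word:
  'rag' -> no
  'dot' -> no
  'bin' -> no
  'bat' -> no
  'cat' -> no
  'bat' -> no
  'pot' -> no
  'bin' -> no
Matches: []
Count: 0

0


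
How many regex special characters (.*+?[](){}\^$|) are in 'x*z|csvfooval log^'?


Regex special characters are: . * + ? [ ] ( ) { } \ ^ $ |
Scanning 'x*z|csvfooval log^':
  pos 1: '*' -> SPECIAL
  pos 3: '|' -> SPECIAL
  pos 17: '^' -> SPECIAL
Special chars found: ['*', '|', '^']
Total: 3

3


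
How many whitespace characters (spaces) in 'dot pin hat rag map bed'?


\s matches whitespace characters (spaces, tabs, etc.).
Text: 'dot pin hat rag map bed'
This text has 6 words separated by spaces.
Number of spaces = number of words - 1 = 6 - 1 = 5

5


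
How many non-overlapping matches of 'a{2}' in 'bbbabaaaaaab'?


Pattern 'a{2}' matches exactly 2 consecutive a's (greedy, non-overlapping).
String: 'bbbabaaaaaab'
Scanning for runs of a's:
  Run at pos 3: 'a' (length 1) -> 0 match(es)
  Run at pos 5: 'aaaaaa' (length 6) -> 3 match(es)
Matches found: ['aa', 'aa', 'aa']
Total: 3

3


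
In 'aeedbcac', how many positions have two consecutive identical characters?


Looking for consecutive identical characters in 'aeedbcac':
  pos 0-1: 'a' vs 'e' -> different
  pos 1-2: 'e' vs 'e' -> MATCH ('ee')
  pos 2-3: 'e' vs 'd' -> different
  pos 3-4: 'd' vs 'b' -> different
  pos 4-5: 'b' vs 'c' -> different
  pos 5-6: 'c' vs 'a' -> different
  pos 6-7: 'a' vs 'c' -> different
Consecutive identical pairs: ['ee']
Count: 1

1


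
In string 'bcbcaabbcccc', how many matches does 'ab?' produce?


Pattern 'ab?' matches 'a' optionally followed by 'b'.
String: 'bcbcaabbcccc'
Scanning left to right for 'a' then checking next char:
  Match 1: 'a' (a not followed by b)
  Match 2: 'ab' (a followed by b)
Total matches: 2

2


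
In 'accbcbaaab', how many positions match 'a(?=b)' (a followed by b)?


Lookahead 'a(?=b)' matches 'a' only when followed by 'b'.
String: 'accbcbaaab'
Checking each position where char is 'a':
  pos 0: 'a' -> no (next='c')
  pos 6: 'a' -> no (next='a')
  pos 7: 'a' -> no (next='a')
  pos 8: 'a' -> MATCH (next='b')
Matching positions: [8]
Count: 1

1


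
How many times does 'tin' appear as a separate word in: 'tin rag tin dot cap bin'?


Scanning each word for exact match 'tin':
  Word 1: 'tin' -> MATCH
  Word 2: 'rag' -> no
  Word 3: 'tin' -> MATCH
  Word 4: 'dot' -> no
  Word 5: 'cap' -> no
  Word 6: 'bin' -> no
Total matches: 2

2


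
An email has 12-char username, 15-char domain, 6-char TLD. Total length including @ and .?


An email address has format: username@domain.tld
Username length: 12
'@' character: 1
Domain length: 15
'.' character: 1
TLD length: 6
Total = 12 + 1 + 15 + 1 + 6 = 35

35


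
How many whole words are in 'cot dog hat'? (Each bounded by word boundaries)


Word boundaries (\b) mark the start/end of each word.
Text: 'cot dog hat'
Splitting by whitespace:
  Word 1: 'cot'
  Word 2: 'dog'
  Word 3: 'hat'
Total whole words: 3

3


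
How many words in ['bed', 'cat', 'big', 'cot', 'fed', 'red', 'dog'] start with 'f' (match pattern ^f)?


Pattern ^f anchors to start of word. Check which words begin with 'f':
  'bed' -> no
  'cat' -> no
  'big' -> no
  'cot' -> no
  'fed' -> MATCH (starts with 'f')
  'red' -> no
  'dog' -> no
Matching words: ['fed']
Count: 1

1


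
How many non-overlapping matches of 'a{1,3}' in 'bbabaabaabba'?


Pattern 'a{1,3}' matches between 1 and 3 consecutive a's (greedy).
String: 'bbabaabaabba'
Finding runs of a's and applying greedy matching:
  Run at pos 2: 'a' (length 1)
  Run at pos 4: 'aa' (length 2)
  Run at pos 7: 'aa' (length 2)
  Run at pos 11: 'a' (length 1)
Matches: ['a', 'aa', 'aa', 'a']
Count: 4

4


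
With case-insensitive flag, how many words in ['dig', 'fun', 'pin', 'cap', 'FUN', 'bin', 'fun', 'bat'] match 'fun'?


Case-insensitive matching: compare each word's lowercase form to 'fun'.
  'dig' -> lower='dig' -> no
  'fun' -> lower='fun' -> MATCH
  'pin' -> lower='pin' -> no
  'cap' -> lower='cap' -> no
  'FUN' -> lower='fun' -> MATCH
  'bin' -> lower='bin' -> no
  'fun' -> lower='fun' -> MATCH
  'bat' -> lower='bat' -> no
Matches: ['fun', 'FUN', 'fun']
Count: 3

3


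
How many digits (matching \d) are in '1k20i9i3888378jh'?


\d matches any digit 0-9.
Scanning '1k20i9i3888378jh':
  pos 0: '1' -> DIGIT
  pos 2: '2' -> DIGIT
  pos 3: '0' -> DIGIT
  pos 5: '9' -> DIGIT
  pos 7: '3' -> DIGIT
  pos 8: '8' -> DIGIT
  pos 9: '8' -> DIGIT
  pos 10: '8' -> DIGIT
  pos 11: '3' -> DIGIT
  pos 12: '7' -> DIGIT
  pos 13: '8' -> DIGIT
Digits found: ['1', '2', '0', '9', '3', '8', '8', '8', '3', '7', '8']
Total: 11

11


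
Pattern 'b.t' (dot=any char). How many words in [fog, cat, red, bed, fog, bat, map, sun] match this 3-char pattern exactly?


Pattern 'b.t' means: starts with 'b', any single char, ends with 't'.
Checking each word (must be exactly 3 chars):
  'fog' (len=3): no
  'cat' (len=3): no
  'red' (len=3): no
  'bed' (len=3): no
  'fog' (len=3): no
  'bat' (len=3): MATCH
  'map' (len=3): no
  'sun' (len=3): no
Matching words: ['bat']
Total: 1

1


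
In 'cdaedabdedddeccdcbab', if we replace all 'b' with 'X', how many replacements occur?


re.sub('b', 'X', text) replaces every occurrence of 'b' with 'X'.
Text: 'cdaedabdedddeccdcbab'
Scanning for 'b':
  pos 6: 'b' -> replacement #1
  pos 17: 'b' -> replacement #2
  pos 19: 'b' -> replacement #3
Total replacements: 3

3


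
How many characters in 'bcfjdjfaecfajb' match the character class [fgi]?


Character class [fgi] matches any of: {f, g, i}
Scanning string 'bcfjdjfaecfajb' character by character:
  pos 0: 'b' -> no
  pos 1: 'c' -> no
  pos 2: 'f' -> MATCH
  pos 3: 'j' -> no
  pos 4: 'd' -> no
  pos 5: 'j' -> no
  pos 6: 'f' -> MATCH
  pos 7: 'a' -> no
  pos 8: 'e' -> no
  pos 9: 'c' -> no
  pos 10: 'f' -> MATCH
  pos 11: 'a' -> no
  pos 12: 'j' -> no
  pos 13: 'b' -> no
Total matches: 3

3


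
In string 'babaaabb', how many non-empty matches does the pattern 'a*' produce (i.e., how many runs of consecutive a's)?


Pattern 'a*' matches zero or more a's. We want non-empty runs of consecutive a's.
String: 'babaaabb'
Walking through the string to find runs of a's:
  Run 1: positions 1-1 -> 'a'
  Run 2: positions 3-5 -> 'aaa'
Non-empty runs found: ['a', 'aaa']
Count: 2

2


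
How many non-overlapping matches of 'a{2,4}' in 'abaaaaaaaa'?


Pattern 'a{2,4}' matches between 2 and 4 consecutive a's (greedy).
String: 'abaaaaaaaa'
Finding runs of a's and applying greedy matching:
  Run at pos 0: 'a' (length 1)
  Run at pos 2: 'aaaaaaaa' (length 8)
Matches: ['aaaa', 'aaaa']
Count: 2

2


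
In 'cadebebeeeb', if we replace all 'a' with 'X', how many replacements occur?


re.sub('a', 'X', text) replaces every occurrence of 'a' with 'X'.
Text: 'cadebebeeeb'
Scanning for 'a':
  pos 1: 'a' -> replacement #1
Total replacements: 1

1


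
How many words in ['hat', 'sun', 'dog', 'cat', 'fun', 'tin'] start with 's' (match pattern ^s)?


Pattern ^s anchors to start of word. Check which words begin with 's':
  'hat' -> no
  'sun' -> MATCH (starts with 's')
  'dog' -> no
  'cat' -> no
  'fun' -> no
  'tin' -> no
Matching words: ['sun']
Count: 1

1


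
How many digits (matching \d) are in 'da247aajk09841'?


\d matches any digit 0-9.
Scanning 'da247aajk09841':
  pos 2: '2' -> DIGIT
  pos 3: '4' -> DIGIT
  pos 4: '7' -> DIGIT
  pos 9: '0' -> DIGIT
  pos 10: '9' -> DIGIT
  pos 11: '8' -> DIGIT
  pos 12: '4' -> DIGIT
  pos 13: '1' -> DIGIT
Digits found: ['2', '4', '7', '0', '9', '8', '4', '1']
Total: 8

8


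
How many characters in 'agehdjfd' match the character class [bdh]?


Character class [bdh] matches any of: {b, d, h}
Scanning string 'agehdjfd' character by character:
  pos 0: 'a' -> no
  pos 1: 'g' -> no
  pos 2: 'e' -> no
  pos 3: 'h' -> MATCH
  pos 4: 'd' -> MATCH
  pos 5: 'j' -> no
  pos 6: 'f' -> no
  pos 7: 'd' -> MATCH
Total matches: 3

3


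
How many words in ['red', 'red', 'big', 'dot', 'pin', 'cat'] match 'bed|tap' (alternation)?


Alternation 'bed|tap' matches either 'bed' or 'tap'.
Checking each word:
  'red' -> no
  'red' -> no
  'big' -> no
  'dot' -> no
  'pin' -> no
  'cat' -> no
Matches: []
Count: 0

0


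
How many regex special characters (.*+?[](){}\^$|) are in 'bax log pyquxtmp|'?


Regex special characters are: . * + ? [ ] ( ) { } \ ^ $ |
Scanning 'bax log pyquxtmp|':
  pos 16: '|' -> SPECIAL
Special chars found: ['|']
Total: 1

1


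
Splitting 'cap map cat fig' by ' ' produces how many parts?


Splitting by ' ' breaks the string at each occurrence of the separator.
Text: 'cap map cat fig'
Parts after split:
  Part 1: 'cap'
  Part 2: 'map'
  Part 3: 'cat'
  Part 4: 'fig'
Total parts: 4

4


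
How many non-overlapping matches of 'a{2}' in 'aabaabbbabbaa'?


Pattern 'a{2}' matches exactly 2 consecutive a's (greedy, non-overlapping).
String: 'aabaabbbabbaa'
Scanning for runs of a's:
  Run at pos 0: 'aa' (length 2) -> 1 match(es)
  Run at pos 3: 'aa' (length 2) -> 1 match(es)
  Run at pos 8: 'a' (length 1) -> 0 match(es)
  Run at pos 11: 'aa' (length 2) -> 1 match(es)
Matches found: ['aa', 'aa', 'aa']
Total: 3

3


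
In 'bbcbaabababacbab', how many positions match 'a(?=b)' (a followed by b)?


Lookahead 'a(?=b)' matches 'a' only when followed by 'b'.
String: 'bbcbaabababacbab'
Checking each position where char is 'a':
  pos 4: 'a' -> no (next='a')
  pos 5: 'a' -> MATCH (next='b')
  pos 7: 'a' -> MATCH (next='b')
  pos 9: 'a' -> MATCH (next='b')
  pos 11: 'a' -> no (next='c')
  pos 14: 'a' -> MATCH (next='b')
Matching positions: [5, 7, 9, 14]
Count: 4

4


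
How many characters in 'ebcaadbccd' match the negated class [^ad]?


Negated class [^ad] matches any char NOT in {a, d}
Scanning 'ebcaadbccd':
  pos 0: 'e' -> MATCH
  pos 1: 'b' -> MATCH
  pos 2: 'c' -> MATCH
  pos 3: 'a' -> no (excluded)
  pos 4: 'a' -> no (excluded)
  pos 5: 'd' -> no (excluded)
  pos 6: 'b' -> MATCH
  pos 7: 'c' -> MATCH
  pos 8: 'c' -> MATCH
  pos 9: 'd' -> no (excluded)
Total matches: 6

6


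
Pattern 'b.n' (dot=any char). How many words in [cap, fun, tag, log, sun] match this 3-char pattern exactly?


Pattern 'b.n' means: starts with 'b', any single char, ends with 'n'.
Checking each word (must be exactly 3 chars):
  'cap' (len=3): no
  'fun' (len=3): no
  'tag' (len=3): no
  'log' (len=3): no
  'sun' (len=3): no
Matching words: []
Total: 0

0


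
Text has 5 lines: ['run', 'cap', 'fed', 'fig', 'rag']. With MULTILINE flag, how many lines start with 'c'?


With MULTILINE flag, ^ matches the start of each line.
Lines: ['run', 'cap', 'fed', 'fig', 'rag']
Checking which lines start with 'c':
  Line 1: 'run' -> no
  Line 2: 'cap' -> MATCH
  Line 3: 'fed' -> no
  Line 4: 'fig' -> no
  Line 5: 'rag' -> no
Matching lines: ['cap']
Count: 1

1


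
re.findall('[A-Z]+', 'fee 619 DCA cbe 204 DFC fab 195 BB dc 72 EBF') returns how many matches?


Pattern '[A-Z]+' finds one or more uppercase letters.
Text: 'fee 619 DCA cbe 204 DFC fab 195 BB dc 72 EBF'
Scanning for matches:
  Match 1: 'DCA'
  Match 2: 'DFC'
  Match 3: 'BB'
  Match 4: 'EBF'
Total matches: 4

4


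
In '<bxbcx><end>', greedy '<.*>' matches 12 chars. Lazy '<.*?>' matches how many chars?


Greedy '<.*>' tries to match as MUCH as possible.
Lazy '<.*?>' tries to match as LITTLE as possible.

String: '<bxbcx><end>'
Greedy '<.*>' starts at first '<' and extends to the LAST '>': '<bxbcx><end>' (12 chars)
Lazy '<.*?>' starts at first '<' and stops at the FIRST '>': '<bxbcx>' (7 chars)

7


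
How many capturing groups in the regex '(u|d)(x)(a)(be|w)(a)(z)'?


To count capturing groups, count each '(' that starts a group.
Pattern: '(u|d)(x)(a)(be|w)(a)(z)'
Walking through the pattern:
  Position 0: '(' -> group #1
  Position 5: '(' -> group #2
  Position 8: '(' -> group #3
  Position 11: '(' -> group #4
  Position 17: '(' -> group #5
  Position 20: '(' -> group #6
Total capturing groups: 6

6


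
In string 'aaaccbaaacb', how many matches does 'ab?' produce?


Pattern 'ab?' matches 'a' optionally followed by 'b'.
String: 'aaaccbaaacb'
Scanning left to right for 'a' then checking next char:
  Match 1: 'a' (a not followed by b)
  Match 2: 'a' (a not followed by b)
  Match 3: 'a' (a not followed by b)
  Match 4: 'a' (a not followed by b)
  Match 5: 'a' (a not followed by b)
  Match 6: 'a' (a not followed by b)
Total matches: 6

6


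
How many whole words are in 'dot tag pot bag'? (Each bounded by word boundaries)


Word boundaries (\b) mark the start/end of each word.
Text: 'dot tag pot bag'
Splitting by whitespace:
  Word 1: 'dot'
  Word 2: 'tag'
  Word 3: 'pot'
  Word 4: 'bag'
Total whole words: 4

4


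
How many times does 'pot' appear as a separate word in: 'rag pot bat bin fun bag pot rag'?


Scanning each word for exact match 'pot':
  Word 1: 'rag' -> no
  Word 2: 'pot' -> MATCH
  Word 3: 'bat' -> no
  Word 4: 'bin' -> no
  Word 5: 'fun' -> no
  Word 6: 'bag' -> no
  Word 7: 'pot' -> MATCH
  Word 8: 'rag' -> no
Total matches: 2

2


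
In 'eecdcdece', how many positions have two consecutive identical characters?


Looking for consecutive identical characters in 'eecdcdece':
  pos 0-1: 'e' vs 'e' -> MATCH ('ee')
  pos 1-2: 'e' vs 'c' -> different
  pos 2-3: 'c' vs 'd' -> different
  pos 3-4: 'd' vs 'c' -> different
  pos 4-5: 'c' vs 'd' -> different
  pos 5-6: 'd' vs 'e' -> different
  pos 6-7: 'e' vs 'c' -> different
  pos 7-8: 'c' vs 'e' -> different
Consecutive identical pairs: ['ee']
Count: 1

1


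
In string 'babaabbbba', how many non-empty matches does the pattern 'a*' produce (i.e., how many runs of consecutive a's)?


Pattern 'a*' matches zero or more a's. We want non-empty runs of consecutive a's.
String: 'babaabbbba'
Walking through the string to find runs of a's:
  Run 1: positions 1-1 -> 'a'
  Run 2: positions 3-4 -> 'aa'
  Run 3: positions 9-9 -> 'a'
Non-empty runs found: ['a', 'aa', 'a']
Count: 3

3


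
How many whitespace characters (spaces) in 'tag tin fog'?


\s matches whitespace characters (spaces, tabs, etc.).
Text: 'tag tin fog'
This text has 3 words separated by spaces.
Number of spaces = number of words - 1 = 3 - 1 = 2

2


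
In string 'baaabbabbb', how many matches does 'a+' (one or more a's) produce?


Pattern 'a+' matches one or more consecutive a's.
String: 'baaabbabbb'
Scanning for runs of a:
  Match 1: 'aaa' (length 3)
  Match 2: 'a' (length 1)
Total matches: 2

2


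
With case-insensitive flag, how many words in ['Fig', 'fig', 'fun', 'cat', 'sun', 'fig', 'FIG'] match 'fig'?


Case-insensitive matching: compare each word's lowercase form to 'fig'.
  'Fig' -> lower='fig' -> MATCH
  'fig' -> lower='fig' -> MATCH
  'fun' -> lower='fun' -> no
  'cat' -> lower='cat' -> no
  'sun' -> lower='sun' -> no
  'fig' -> lower='fig' -> MATCH
  'FIG' -> lower='fig' -> MATCH
Matches: ['Fig', 'fig', 'fig', 'FIG']
Count: 4

4


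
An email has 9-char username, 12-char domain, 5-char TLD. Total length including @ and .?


An email address has format: username@domain.tld
Username length: 9
'@' character: 1
Domain length: 12
'.' character: 1
TLD length: 5
Total = 9 + 1 + 12 + 1 + 5 = 28

28


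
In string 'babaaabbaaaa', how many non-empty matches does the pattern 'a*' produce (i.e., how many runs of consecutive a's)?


Pattern 'a*' matches zero or more a's. We want non-empty runs of consecutive a's.
String: 'babaaabbaaaa'
Walking through the string to find runs of a's:
  Run 1: positions 1-1 -> 'a'
  Run 2: positions 3-5 -> 'aaa'
  Run 3: positions 8-11 -> 'aaaa'
Non-empty runs found: ['a', 'aaa', 'aaaa']
Count: 3

3


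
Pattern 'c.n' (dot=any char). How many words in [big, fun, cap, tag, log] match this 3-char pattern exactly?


Pattern 'c.n' means: starts with 'c', any single char, ends with 'n'.
Checking each word (must be exactly 3 chars):
  'big' (len=3): no
  'fun' (len=3): no
  'cap' (len=3): no
  'tag' (len=3): no
  'log' (len=3): no
Matching words: []
Total: 0

0


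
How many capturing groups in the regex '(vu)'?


To count capturing groups, count each '(' that starts a group.
Pattern: '(vu)'
Walking through the pattern:
  Position 0: '(' -> group #1
Total capturing groups: 1

1


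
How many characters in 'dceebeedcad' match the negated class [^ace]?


Negated class [^ace] matches any char NOT in {a, c, e}
Scanning 'dceebeedcad':
  pos 0: 'd' -> MATCH
  pos 1: 'c' -> no (excluded)
  pos 2: 'e' -> no (excluded)
  pos 3: 'e' -> no (excluded)
  pos 4: 'b' -> MATCH
  pos 5: 'e' -> no (excluded)
  pos 6: 'e' -> no (excluded)
  pos 7: 'd' -> MATCH
  pos 8: 'c' -> no (excluded)
  pos 9: 'a' -> no (excluded)
  pos 10: 'd' -> MATCH
Total matches: 4

4


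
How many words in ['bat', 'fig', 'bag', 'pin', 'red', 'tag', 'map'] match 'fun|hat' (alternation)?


Alternation 'fun|hat' matches either 'fun' or 'hat'.
Checking each word:
  'bat' -> no
  'fig' -> no
  'bag' -> no
  'pin' -> no
  'red' -> no
  'tag' -> no
  'map' -> no
Matches: []
Count: 0

0


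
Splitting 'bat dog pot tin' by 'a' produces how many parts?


Splitting by 'a' breaks the string at each occurrence of the separator.
Text: 'bat dog pot tin'
Parts after split:
  Part 1: 'b'
  Part 2: 't dog pot tin'
Total parts: 2

2


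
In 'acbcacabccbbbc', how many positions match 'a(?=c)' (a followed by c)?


Lookahead 'a(?=c)' matches 'a' only when followed by 'c'.
String: 'acbcacabccbbbc'
Checking each position where char is 'a':
  pos 0: 'a' -> MATCH (next='c')
  pos 4: 'a' -> MATCH (next='c')
  pos 6: 'a' -> no (next='b')
Matching positions: [0, 4]
Count: 2

2


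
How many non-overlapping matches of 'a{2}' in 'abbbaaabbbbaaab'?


Pattern 'a{2}' matches exactly 2 consecutive a's (greedy, non-overlapping).
String: 'abbbaaabbbbaaab'
Scanning for runs of a's:
  Run at pos 0: 'a' (length 1) -> 0 match(es)
  Run at pos 4: 'aaa' (length 3) -> 1 match(es)
  Run at pos 11: 'aaa' (length 3) -> 1 match(es)
Matches found: ['aa', 'aa']
Total: 2

2


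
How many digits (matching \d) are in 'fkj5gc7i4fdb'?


\d matches any digit 0-9.
Scanning 'fkj5gc7i4fdb':
  pos 3: '5' -> DIGIT
  pos 6: '7' -> DIGIT
  pos 8: '4' -> DIGIT
Digits found: ['5', '7', '4']
Total: 3

3


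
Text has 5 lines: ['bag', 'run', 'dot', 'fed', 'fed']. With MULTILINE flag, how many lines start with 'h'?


With MULTILINE flag, ^ matches the start of each line.
Lines: ['bag', 'run', 'dot', 'fed', 'fed']
Checking which lines start with 'h':
  Line 1: 'bag' -> no
  Line 2: 'run' -> no
  Line 3: 'dot' -> no
  Line 4: 'fed' -> no
  Line 5: 'fed' -> no
Matching lines: []
Count: 0

0


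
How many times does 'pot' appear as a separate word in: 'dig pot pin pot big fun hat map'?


Scanning each word for exact match 'pot':
  Word 1: 'dig' -> no
  Word 2: 'pot' -> MATCH
  Word 3: 'pin' -> no
  Word 4: 'pot' -> MATCH
  Word 5: 'big' -> no
  Word 6: 'fun' -> no
  Word 7: 'hat' -> no
  Word 8: 'map' -> no
Total matches: 2

2


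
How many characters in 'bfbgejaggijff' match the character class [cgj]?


Character class [cgj] matches any of: {c, g, j}
Scanning string 'bfbgejaggijff' character by character:
  pos 0: 'b' -> no
  pos 1: 'f' -> no
  pos 2: 'b' -> no
  pos 3: 'g' -> MATCH
  pos 4: 'e' -> no
  pos 5: 'j' -> MATCH
  pos 6: 'a' -> no
  pos 7: 'g' -> MATCH
  pos 8: 'g' -> MATCH
  pos 9: 'i' -> no
  pos 10: 'j' -> MATCH
  pos 11: 'f' -> no
  pos 12: 'f' -> no
Total matches: 5

5


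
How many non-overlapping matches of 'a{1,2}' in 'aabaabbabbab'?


Pattern 'a{1,2}' matches between 1 and 2 consecutive a's (greedy).
String: 'aabaabbabbab'
Finding runs of a's and applying greedy matching:
  Run at pos 0: 'aa' (length 2)
  Run at pos 3: 'aa' (length 2)
  Run at pos 7: 'a' (length 1)
  Run at pos 10: 'a' (length 1)
Matches: ['aa', 'aa', 'a', 'a']
Count: 4

4


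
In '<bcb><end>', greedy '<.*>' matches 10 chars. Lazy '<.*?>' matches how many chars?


Greedy '<.*>' tries to match as MUCH as possible.
Lazy '<.*?>' tries to match as LITTLE as possible.

String: '<bcb><end>'
Greedy '<.*>' starts at first '<' and extends to the LAST '>': '<bcb><end>' (10 chars)
Lazy '<.*?>' starts at first '<' and stops at the FIRST '>': '<bcb>' (5 chars)

5


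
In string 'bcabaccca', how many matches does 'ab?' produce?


Pattern 'ab?' matches 'a' optionally followed by 'b'.
String: 'bcabaccca'
Scanning left to right for 'a' then checking next char:
  Match 1: 'ab' (a followed by b)
  Match 2: 'a' (a not followed by b)
  Match 3: 'a' (a not followed by b)
Total matches: 3

3


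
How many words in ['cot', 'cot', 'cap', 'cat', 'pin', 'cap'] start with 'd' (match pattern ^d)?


Pattern ^d anchors to start of word. Check which words begin with 'd':
  'cot' -> no
  'cot' -> no
  'cap' -> no
  'cat' -> no
  'pin' -> no
  'cap' -> no
Matching words: []
Count: 0

0


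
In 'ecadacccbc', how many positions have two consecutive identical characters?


Looking for consecutive identical characters in 'ecadacccbc':
  pos 0-1: 'e' vs 'c' -> different
  pos 1-2: 'c' vs 'a' -> different
  pos 2-3: 'a' vs 'd' -> different
  pos 3-4: 'd' vs 'a' -> different
  pos 4-5: 'a' vs 'c' -> different
  pos 5-6: 'c' vs 'c' -> MATCH ('cc')
  pos 6-7: 'c' vs 'c' -> MATCH ('cc')
  pos 7-8: 'c' vs 'b' -> different
  pos 8-9: 'b' vs 'c' -> different
Consecutive identical pairs: ['cc', 'cc']
Count: 2

2


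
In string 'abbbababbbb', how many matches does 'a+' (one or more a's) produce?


Pattern 'a+' matches one or more consecutive a's.
String: 'abbbababbbb'
Scanning for runs of a:
  Match 1: 'a' (length 1)
  Match 2: 'a' (length 1)
  Match 3: 'a' (length 1)
Total matches: 3

3


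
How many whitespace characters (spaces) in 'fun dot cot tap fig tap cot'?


\s matches whitespace characters (spaces, tabs, etc.).
Text: 'fun dot cot tap fig tap cot'
This text has 7 words separated by spaces.
Number of spaces = number of words - 1 = 7 - 1 = 6

6


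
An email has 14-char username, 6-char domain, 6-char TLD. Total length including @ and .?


An email address has format: username@domain.tld
Username length: 14
'@' character: 1
Domain length: 6
'.' character: 1
TLD length: 6
Total = 14 + 1 + 6 + 1 + 6 = 28

28


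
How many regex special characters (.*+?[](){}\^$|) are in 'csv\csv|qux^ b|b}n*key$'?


Regex special characters are: . * + ? [ ] ( ) { } \ ^ $ |
Scanning 'csv\csv|qux^ b|b}n*key$':
  pos 3: '\' -> SPECIAL
  pos 7: '|' -> SPECIAL
  pos 11: '^' -> SPECIAL
  pos 14: '|' -> SPECIAL
  pos 16: '}' -> SPECIAL
  pos 18: '*' -> SPECIAL
  pos 22: '$' -> SPECIAL
Special chars found: ['\\', '|', '^', '|', '}', '*', '$']
Total: 7

7


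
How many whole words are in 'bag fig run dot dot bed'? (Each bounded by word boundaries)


Word boundaries (\b) mark the start/end of each word.
Text: 'bag fig run dot dot bed'
Splitting by whitespace:
  Word 1: 'bag'
  Word 2: 'fig'
  Word 3: 'run'
  Word 4: 'dot'
  Word 5: 'dot'
  Word 6: 'bed'
Total whole words: 6

6


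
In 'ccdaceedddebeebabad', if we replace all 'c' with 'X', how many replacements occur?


re.sub('c', 'X', text) replaces every occurrence of 'c' with 'X'.
Text: 'ccdaceedddebeebabad'
Scanning for 'c':
  pos 0: 'c' -> replacement #1
  pos 1: 'c' -> replacement #2
  pos 4: 'c' -> replacement #3
Total replacements: 3

3


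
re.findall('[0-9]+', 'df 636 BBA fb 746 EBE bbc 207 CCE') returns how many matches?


Pattern '[0-9]+' finds one or more digits.
Text: 'df 636 BBA fb 746 EBE bbc 207 CCE'
Scanning for matches:
  Match 1: '636'
  Match 2: '746'
  Match 3: '207'
Total matches: 3

3


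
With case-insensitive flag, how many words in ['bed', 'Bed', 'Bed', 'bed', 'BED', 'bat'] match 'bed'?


Case-insensitive matching: compare each word's lowercase form to 'bed'.
  'bed' -> lower='bed' -> MATCH
  'Bed' -> lower='bed' -> MATCH
  'Bed' -> lower='bed' -> MATCH
  'bed' -> lower='bed' -> MATCH
  'BED' -> lower='bed' -> MATCH
  'bat' -> lower='bat' -> no
Matches: ['bed', 'Bed', 'Bed', 'bed', 'BED']
Count: 5

5


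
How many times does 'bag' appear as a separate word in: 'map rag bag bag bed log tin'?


Scanning each word for exact match 'bag':
  Word 1: 'map' -> no
  Word 2: 'rag' -> no
  Word 3: 'bag' -> MATCH
  Word 4: 'bag' -> MATCH
  Word 5: 'bed' -> no
  Word 6: 'log' -> no
  Word 7: 'tin' -> no
Total matches: 2

2


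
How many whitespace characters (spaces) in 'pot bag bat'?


\s matches whitespace characters (spaces, tabs, etc.).
Text: 'pot bag bat'
This text has 3 words separated by spaces.
Number of spaces = number of words - 1 = 3 - 1 = 2

2


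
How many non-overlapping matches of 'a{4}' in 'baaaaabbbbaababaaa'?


Pattern 'a{4}' matches exactly 4 consecutive a's (greedy, non-overlapping).
String: 'baaaaabbbbaababaaa'
Scanning for runs of a's:
  Run at pos 1: 'aaaaa' (length 5) -> 1 match(es)
  Run at pos 10: 'aa' (length 2) -> 0 match(es)
  Run at pos 13: 'a' (length 1) -> 0 match(es)
  Run at pos 15: 'aaa' (length 3) -> 0 match(es)
Matches found: ['aaaa']
Total: 1

1


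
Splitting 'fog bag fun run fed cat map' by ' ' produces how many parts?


Splitting by ' ' breaks the string at each occurrence of the separator.
Text: 'fog bag fun run fed cat map'
Parts after split:
  Part 1: 'fog'
  Part 2: 'bag'
  Part 3: 'fun'
  Part 4: 'run'
  Part 5: 'fed'
  Part 6: 'cat'
  Part 7: 'map'
Total parts: 7

7


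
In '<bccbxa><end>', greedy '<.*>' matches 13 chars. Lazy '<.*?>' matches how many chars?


Greedy '<.*>' tries to match as MUCH as possible.
Lazy '<.*?>' tries to match as LITTLE as possible.

String: '<bccbxa><end>'
Greedy '<.*>' starts at first '<' and extends to the LAST '>': '<bccbxa><end>' (13 chars)
Lazy '<.*?>' starts at first '<' and stops at the FIRST '>': '<bccbxa>' (8 chars)

8


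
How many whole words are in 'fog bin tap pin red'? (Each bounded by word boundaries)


Word boundaries (\b) mark the start/end of each word.
Text: 'fog bin tap pin red'
Splitting by whitespace:
  Word 1: 'fog'
  Word 2: 'bin'
  Word 3: 'tap'
  Word 4: 'pin'
  Word 5: 'red'
Total whole words: 5

5


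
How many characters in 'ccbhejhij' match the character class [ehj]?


Character class [ehj] matches any of: {e, h, j}
Scanning string 'ccbhejhij' character by character:
  pos 0: 'c' -> no
  pos 1: 'c' -> no
  pos 2: 'b' -> no
  pos 3: 'h' -> MATCH
  pos 4: 'e' -> MATCH
  pos 5: 'j' -> MATCH
  pos 6: 'h' -> MATCH
  pos 7: 'i' -> no
  pos 8: 'j' -> MATCH
Total matches: 5

5


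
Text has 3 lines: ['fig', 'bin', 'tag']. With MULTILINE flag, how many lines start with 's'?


With MULTILINE flag, ^ matches the start of each line.
Lines: ['fig', 'bin', 'tag']
Checking which lines start with 's':
  Line 1: 'fig' -> no
  Line 2: 'bin' -> no
  Line 3: 'tag' -> no
Matching lines: []
Count: 0

0


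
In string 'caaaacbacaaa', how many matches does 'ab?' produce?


Pattern 'ab?' matches 'a' optionally followed by 'b'.
String: 'caaaacbacaaa'
Scanning left to right for 'a' then checking next char:
  Match 1: 'a' (a not followed by b)
  Match 2: 'a' (a not followed by b)
  Match 3: 'a' (a not followed by b)
  Match 4: 'a' (a not followed by b)
  Match 5: 'a' (a not followed by b)
  Match 6: 'a' (a not followed by b)
  Match 7: 'a' (a not followed by b)
  Match 8: 'a' (a not followed by b)
Total matches: 8

8


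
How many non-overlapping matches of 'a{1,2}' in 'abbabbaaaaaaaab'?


Pattern 'a{1,2}' matches between 1 and 2 consecutive a's (greedy).
String: 'abbabbaaaaaaaab'
Finding runs of a's and applying greedy matching:
  Run at pos 0: 'a' (length 1)
  Run at pos 3: 'a' (length 1)
  Run at pos 6: 'aaaaaaaa' (length 8)
Matches: ['a', 'a', 'aa', 'aa', 'aa', 'aa']
Count: 6

6


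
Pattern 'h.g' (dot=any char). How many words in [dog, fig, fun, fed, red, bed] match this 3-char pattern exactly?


Pattern 'h.g' means: starts with 'h', any single char, ends with 'g'.
Checking each word (must be exactly 3 chars):
  'dog' (len=3): no
  'fig' (len=3): no
  'fun' (len=3): no
  'fed' (len=3): no
  'red' (len=3): no
  'bed' (len=3): no
Matching words: []
Total: 0

0


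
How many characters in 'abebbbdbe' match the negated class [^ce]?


Negated class [^ce] matches any char NOT in {c, e}
Scanning 'abebbbdbe':
  pos 0: 'a' -> MATCH
  pos 1: 'b' -> MATCH
  pos 2: 'e' -> no (excluded)
  pos 3: 'b' -> MATCH
  pos 4: 'b' -> MATCH
  pos 5: 'b' -> MATCH
  pos 6: 'd' -> MATCH
  pos 7: 'b' -> MATCH
  pos 8: 'e' -> no (excluded)
Total matches: 7

7


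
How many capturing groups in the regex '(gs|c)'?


To count capturing groups, count each '(' that starts a group.
Pattern: '(gs|c)'
Walking through the pattern:
  Position 0: '(' -> group #1
Total capturing groups: 1

1


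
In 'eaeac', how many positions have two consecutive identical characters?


Looking for consecutive identical characters in 'eaeac':
  pos 0-1: 'e' vs 'a' -> different
  pos 1-2: 'a' vs 'e' -> different
  pos 2-3: 'e' vs 'a' -> different
  pos 3-4: 'a' vs 'c' -> different
Consecutive identical pairs: []
Count: 0

0


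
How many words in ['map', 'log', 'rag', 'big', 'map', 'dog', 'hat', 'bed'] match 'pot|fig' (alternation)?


Alternation 'pot|fig' matches either 'pot' or 'fig'.
Checking each word:
  'map' -> no
  'log' -> no
  'rag' -> no
  'big' -> no
  'map' -> no
  'dog' -> no
  'hat' -> no
  'bed' -> no
Matches: []
Count: 0

0


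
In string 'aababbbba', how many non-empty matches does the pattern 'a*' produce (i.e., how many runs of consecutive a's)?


Pattern 'a*' matches zero or more a's. We want non-empty runs of consecutive a's.
String: 'aababbbba'
Walking through the string to find runs of a's:
  Run 1: positions 0-1 -> 'aa'
  Run 2: positions 3-3 -> 'a'
  Run 3: positions 8-8 -> 'a'
Non-empty runs found: ['aa', 'a', 'a']
Count: 3

3


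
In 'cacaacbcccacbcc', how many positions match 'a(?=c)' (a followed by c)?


Lookahead 'a(?=c)' matches 'a' only when followed by 'c'.
String: 'cacaacbcccacbcc'
Checking each position where char is 'a':
  pos 1: 'a' -> MATCH (next='c')
  pos 3: 'a' -> no (next='a')
  pos 4: 'a' -> MATCH (next='c')
  pos 10: 'a' -> MATCH (next='c')
Matching positions: [1, 4, 10]
Count: 3

3


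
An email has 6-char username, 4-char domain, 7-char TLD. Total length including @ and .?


An email address has format: username@domain.tld
Username length: 6
'@' character: 1
Domain length: 4
'.' character: 1
TLD length: 7
Total = 6 + 1 + 4 + 1 + 7 = 19

19
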